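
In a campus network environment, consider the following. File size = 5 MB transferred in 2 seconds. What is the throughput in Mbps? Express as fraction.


Given: file = 5 MB, time = 2 s
File in Mb = 5 * 8 = 40 Mb
Throughput = 40 / 2 Mbps
Throughput = 20 Mbps

20


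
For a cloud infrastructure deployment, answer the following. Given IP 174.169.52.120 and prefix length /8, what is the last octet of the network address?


Given: IP = 174.169.52.120, prefix = /8
Subnet mask = 255.0.0.0
Last octet of IP: 120
Last octet of mask: 0
Network last octet = 120 AND 0 = 0

0


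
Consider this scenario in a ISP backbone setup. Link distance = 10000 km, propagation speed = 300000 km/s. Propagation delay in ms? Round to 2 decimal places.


Given: distance = 10000 km, speed = 300000 km/s
Delay = distance / speed = 10000 / 300000 seconds
Delay in ms = 10000 * 1000 / 300000
Delay = 33.3333 ms
Rounded to 2 dp = 33.33 ms

33.33


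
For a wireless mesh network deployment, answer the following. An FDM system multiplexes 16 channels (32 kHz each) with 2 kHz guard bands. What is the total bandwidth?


Given: 16 channels, 32 kHz each, guard = 2 kHz
Channel bandwidth = 16 * 32 = 512 kHz
Guard bands = 15 gaps * 2 kHz = 30 kHz
Total = 512 + 30 = 542 kHz

542


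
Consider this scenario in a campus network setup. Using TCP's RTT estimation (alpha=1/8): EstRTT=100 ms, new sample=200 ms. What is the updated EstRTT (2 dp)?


Given: EstRTT = 100 ms, SampleRTT = 200 ms, alpha = 1/8
New EstRTT = (1 - alpha) * EstRTT + alpha * SampleRTT
(7/8) * 100 = 87.5
(1/8) * 200 = 25
New EstRTT = 87.5 + 25 = 112.5 ms -> 112.50 ms (2 dp)

112.50


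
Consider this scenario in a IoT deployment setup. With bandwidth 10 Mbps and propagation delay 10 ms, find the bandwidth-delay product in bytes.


Given: bandwidth = 10 Mbps, delay = 10 ms
BDP in bits = 10 * 10^6 * 10 / 1000
BDP in bits = 100000
BDP in bytes = 100000 / 8 = 12500

12500


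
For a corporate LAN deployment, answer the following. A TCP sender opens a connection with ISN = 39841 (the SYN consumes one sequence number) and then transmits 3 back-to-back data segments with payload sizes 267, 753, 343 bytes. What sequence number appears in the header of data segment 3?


The SYN occupies sequence number ISN = 39841, so the first data byte is ISN + 1 = 39842.
SEQ of data segment i = (ISN + 1) + sum of payload sizes of segments 1..i-1.
Segment 1: SEQ = 39842, payload = 267 bytes
Segment 2: SEQ = 40109, payload = 753 bytes
Segment 3: SEQ = 40862, payload = 343 bytes
SEQ of segment 3 = 39842 + 267 + 753 = 40862

40862


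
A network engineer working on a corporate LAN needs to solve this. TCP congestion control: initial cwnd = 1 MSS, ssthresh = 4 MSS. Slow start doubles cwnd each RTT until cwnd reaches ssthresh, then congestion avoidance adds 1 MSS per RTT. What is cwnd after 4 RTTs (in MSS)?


RTT 0: cwnd = 1 MSS (initial)
RTT 1: cwnd = 2 MSS (slow start, doubled)
RTT 2: cwnd = 4 MSS (slow start, doubled)
RTT 3: cwnd = 5 MSS (congestion avoidance, +1)
RTT 4: cwnd = 6 MSS (congestion avoidance, +1)

6


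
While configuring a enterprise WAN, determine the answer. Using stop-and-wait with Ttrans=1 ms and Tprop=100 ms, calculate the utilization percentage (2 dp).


Given: Ttrans = 1 ms, Tprop = 100 ms
RTT = 2 * Tprop = 2 * 100 = 200 ms
U = Ttrans / (Ttrans + RTT)
U = 1 / (1 + 200)
U = 1 / 201 = 0.004975
U% = 0.50%

0.50


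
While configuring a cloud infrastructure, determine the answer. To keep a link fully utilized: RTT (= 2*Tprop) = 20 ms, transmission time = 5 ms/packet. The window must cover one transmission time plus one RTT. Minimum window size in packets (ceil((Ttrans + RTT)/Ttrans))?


Given: Ttrans = 5 ms, RTT = 20 ms (= 2 * Tprop, Tprop = 10 ms)
Time until first ACK returns = Ttrans + RTT = 5 + 20 = 25 ms
Need W * Ttrans >= Ttrans + RTT  ->  W >= (Ttrans + RTT) / Ttrans
(Ttrans + RTT) / Ttrans = 25 / 5 = 5
W_min = ceil(5) = 5

5


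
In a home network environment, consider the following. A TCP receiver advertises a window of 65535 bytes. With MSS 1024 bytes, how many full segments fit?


Given: RWND = 65535 bytes, MSS = 1024 bytes
Full segments = floor(RWND / MSS)
Full segments = floor(65535 / 1024)
Full segments = floor(63.999) = 63

63


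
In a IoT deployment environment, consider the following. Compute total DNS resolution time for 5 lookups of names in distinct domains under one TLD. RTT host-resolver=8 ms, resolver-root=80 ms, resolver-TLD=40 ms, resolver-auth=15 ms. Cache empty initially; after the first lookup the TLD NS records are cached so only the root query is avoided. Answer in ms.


Lookup 1 (cold cache): local + root + TLD + auth = 8 + 80 + 40 + 15 = 143 ms
Lookups 2..5 (TLD NS cached -> skip root; new domain -> still ask TLD and auth): local + TLD + auth = 8 + 40 + 15 = 63 ms each
Remaining 4 lookups: 4 * 63 = 252 ms
Total = 143 + 252 = 395 ms

395


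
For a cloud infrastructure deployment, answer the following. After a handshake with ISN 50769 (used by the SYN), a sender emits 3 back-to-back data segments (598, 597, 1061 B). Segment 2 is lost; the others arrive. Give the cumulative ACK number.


SYN uses sequence number 50769; first data byte = ISN + 1 = 50770.
Segment 1: SEQ = 50770, len = 598 B, covers [50770, 51367]
Segment 2: SEQ = 51368, len = 597 B, covers [51368, 51964] [LOST]
Segment 3: SEQ = 51965, len = 1061 B, covers [51965, 53025]
In-order data received: bytes [50770, 51367] (segments 1..1).
Segment 2 missing -> gap begins at byte 51368; later segments buffered out of order.
Cumulative ACK = next expected in-order byte = 50770 + 598 = 51368

51368


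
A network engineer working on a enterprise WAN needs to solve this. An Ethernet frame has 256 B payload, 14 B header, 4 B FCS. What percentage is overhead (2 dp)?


Given: payload = 256 B, header = 14 B, trailer = 4 B
Overhead bytes = header + trailer = 14 + 4 = 18
Total frame = payload + overhead = 256 + 18 = 274
Overhead % = 18 / 274 * 100 = 6.5693% -> 6.57% (2 dp)

6.57


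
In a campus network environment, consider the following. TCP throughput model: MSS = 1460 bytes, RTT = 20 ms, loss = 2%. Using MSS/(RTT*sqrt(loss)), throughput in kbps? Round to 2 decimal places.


Given: MSS = 1460 bytes, RTT = 20 ms, loss = 2%
RTT in seconds = 20 / 1000 = 0.02
Loss rate = 2% = 0.02
sqrt(loss) = sqrt(0.02) = 0.141421356237
Throughput (bytes/s) = 1460 / (0.02 * 0.141421356237) = 516187.9503
Throughput (kbps) = 516187.9503 * 8 / 1000 = 4129.503602 -> 4129.50 kbps (2 dp)

4129.50


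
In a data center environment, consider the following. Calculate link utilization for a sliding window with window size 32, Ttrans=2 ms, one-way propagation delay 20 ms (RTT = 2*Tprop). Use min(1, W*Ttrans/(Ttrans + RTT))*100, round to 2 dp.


Given: W = 32, Ttrans = 2 ms, RTT = 40 ms (= 2 * Tprop, Tprop = 20 ms)
Cycle time = Ttrans + RTT = 2 + 40 = 42 ms (first packet sent until its ACK returns)
W * Ttrans = 32 * 2 = 64 ms of sending per cycle
W * Ttrans / (Ttrans + RTT) = 64 / 42 = 1.523810
U = min(1, 1.523810) = 1.000000
U% = 100.00%

100.00


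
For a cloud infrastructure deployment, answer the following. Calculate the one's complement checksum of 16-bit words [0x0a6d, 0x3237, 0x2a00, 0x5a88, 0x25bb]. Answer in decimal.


Given words: [0x0a6d, 0x3237, 0x2a00, 0x5a88, 0x25bb]
Step 1: Sum all words
Raw sum = 2669 + 12855 + 10752 + 23176 + 9659 = 59111
One's complement = ~59111 & 0xFFFF = 6424

6424


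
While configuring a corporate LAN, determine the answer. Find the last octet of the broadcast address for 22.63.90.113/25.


Given: IP = 22.63.90.113, prefix = /25
Host bits = 32 - 25 = 7
Network last octet = 113 AND mask = 0
Host part size = 2^7 - 1 = 127
Broadcast last octet = 0 OR 127 = 127

127


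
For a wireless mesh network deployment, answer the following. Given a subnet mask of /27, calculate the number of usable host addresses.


Given: subnet mask /27
Host bits = 32 - 27 = 5
Total addresses = 2^5 = 32
Usable hosts = 32 - 2 (network + broadcast) = 30

30


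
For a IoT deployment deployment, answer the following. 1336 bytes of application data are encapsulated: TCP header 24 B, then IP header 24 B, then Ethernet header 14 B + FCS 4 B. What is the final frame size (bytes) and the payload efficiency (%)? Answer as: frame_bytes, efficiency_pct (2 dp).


TCP segment = 1336 + 24 = 1360 B
IP packet = 1360 + 24 = 1384 B
Ethernet frame = 1384 + 14 + 4 = 1402 B
Efficiency = app / frame = 1336 / 1402 = 0.952924 = 95.2924% -> 95.29% (2 dp)

1402, 95.29


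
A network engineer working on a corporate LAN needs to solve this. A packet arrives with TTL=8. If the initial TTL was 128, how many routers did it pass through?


Given: initial TTL = 128, received TTL = 8
Hops = initial TTL - received TTL
Hops = 128 - 8 = 120

120


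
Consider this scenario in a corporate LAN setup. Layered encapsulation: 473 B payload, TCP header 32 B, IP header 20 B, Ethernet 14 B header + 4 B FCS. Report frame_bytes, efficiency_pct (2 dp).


TCP segment = 473 + 32 = 505 B
IP packet = 505 + 20 = 525 B
Ethernet frame = 525 + 14 + 4 = 543 B
Efficiency = app / frame = 473 / 543 = 0.871087 = 87.1087% -> 87.11% (2 dp)

543, 87.11


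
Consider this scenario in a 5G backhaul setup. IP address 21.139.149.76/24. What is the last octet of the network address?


Given: IP = 21.139.149.76, prefix = /24
Subnet mask = 255.255.255.0
Last octet of IP: 76
Last octet of mask: 0
Network last octet = 76 AND 0 = 0

0


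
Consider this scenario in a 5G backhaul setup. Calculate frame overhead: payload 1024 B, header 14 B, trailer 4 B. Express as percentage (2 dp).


Given: payload = 1024 B, header = 14 B, trailer = 4 B
Overhead bytes = header + trailer = 14 + 4 = 18
Total frame = payload + overhead = 1024 + 18 = 1042
Overhead % = 18 / 1042 * 100 = 1.7274% -> 1.73% (2 dp)

1.73


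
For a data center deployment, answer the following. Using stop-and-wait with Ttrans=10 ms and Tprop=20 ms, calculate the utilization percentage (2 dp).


Given: Ttrans = 10 ms, Tprop = 20 ms
RTT = 2 * Tprop = 2 * 20 = 40 ms
U = Ttrans / (Ttrans + RTT)
U = 10 / (10 + 40)
U = 10 / 50 = 0.2
U% = 20.00%

20.00


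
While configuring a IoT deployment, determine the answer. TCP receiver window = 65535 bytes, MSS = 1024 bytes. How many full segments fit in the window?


Given: RWND = 65535 bytes, MSS = 1024 bytes
Full segments = floor(RWND / MSS)
Full segments = floor(65535 / 1024)
Full segments = floor(63.999) = 63

63


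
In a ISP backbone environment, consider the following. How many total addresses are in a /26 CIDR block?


Given: CIDR prefix /26
Host bits = 32 - 26 = 6
Total addresses = 2^6 = 64

64


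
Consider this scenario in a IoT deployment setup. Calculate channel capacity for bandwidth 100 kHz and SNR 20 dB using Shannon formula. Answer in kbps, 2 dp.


Given: B = 100 kHz, SNR = 20 dB
SNR linear = 10^(20/10) = 100
1 + SNR = 101
log2(101) = 6.6582114828
C = 100 * 1000 * 6.6582114828 = 665821.1483 bps
C = 665.821148 kbps -> 665.82 kbps (2 dp)

665.82


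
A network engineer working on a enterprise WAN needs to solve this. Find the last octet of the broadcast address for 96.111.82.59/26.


Given: IP = 96.111.82.59, prefix = /26
Host bits = 32 - 26 = 6
Network last octet = 59 AND mask = 0
Host part size = 2^6 - 1 = 63
Broadcast last octet = 0 OR 63 = 63

63


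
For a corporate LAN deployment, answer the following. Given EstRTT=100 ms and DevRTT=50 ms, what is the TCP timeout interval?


Given: EstRTT = 100 ms, DevRTT = 50 ms
Timeout = EstRTT + 4 * DevRTT
4 * DevRTT = 4 * 50 = 200
Timeout = 100 + 200 = 300 ms

300


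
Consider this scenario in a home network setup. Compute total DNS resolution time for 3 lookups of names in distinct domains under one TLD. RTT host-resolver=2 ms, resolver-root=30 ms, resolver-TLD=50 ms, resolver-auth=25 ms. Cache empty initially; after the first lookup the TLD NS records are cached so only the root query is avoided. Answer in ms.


Lookup 1 (cold cache): local + root + TLD + auth = 2 + 30 + 50 + 25 = 107 ms
Lookups 2..3 (TLD NS cached -> skip root; new domain -> still ask TLD and auth): local + TLD + auth = 2 + 50 + 25 = 77 ms each
Remaining 2 lookups: 2 * 77 = 154 ms
Total = 107 + 154 = 261 ms

261


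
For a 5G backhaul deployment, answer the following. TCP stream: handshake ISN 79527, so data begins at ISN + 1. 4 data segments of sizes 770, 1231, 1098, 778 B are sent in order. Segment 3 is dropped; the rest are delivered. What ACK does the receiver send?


SYN uses sequence number 79527; first data byte = ISN + 1 = 79528.
Segment 1: SEQ = 79528, len = 770 B, covers [79528, 80297]
Segment 2: SEQ = 80298, len = 1231 B, covers [80298, 81528]
Segment 3: SEQ = 81529, len = 1098 B, covers [81529, 82626] [LOST]
Segment 4: SEQ = 82627, len = 778 B, covers [82627, 83404]
In-order data received: bytes [79528, 81528] (segments 1..2).
Segment 3 missing -> gap begins at byte 81529; later segments buffered out of order.
Cumulative ACK = next expected in-order byte = 79528 + 770 + 1231 = 81529

81529


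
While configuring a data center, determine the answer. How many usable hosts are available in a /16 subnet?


Given: subnet mask /16
Host bits = 32 - 16 = 16
Total addresses = 2^16 = 65536
Usable hosts = 65536 - 2 (network + broadcast) = 65534

65534


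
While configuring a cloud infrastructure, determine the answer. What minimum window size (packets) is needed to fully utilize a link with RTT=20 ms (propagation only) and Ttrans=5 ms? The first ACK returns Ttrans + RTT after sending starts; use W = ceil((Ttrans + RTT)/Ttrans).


Given: Ttrans = 5 ms, RTT = 20 ms (= 2 * Tprop, Tprop = 10 ms)
Time until first ACK returns = Ttrans + RTT = 5 + 20 = 25 ms
Need W * Ttrans >= Ttrans + RTT  ->  W >= (Ttrans + RTT) / Ttrans
(Ttrans + RTT) / Ttrans = 25 / 5 = 5
W_min = ceil(5) = 5

5


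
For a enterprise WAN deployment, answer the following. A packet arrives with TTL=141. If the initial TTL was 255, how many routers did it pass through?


Given: initial TTL = 255, received TTL = 141
Hops = initial TTL - received TTL
Hops = 255 - 141 = 114

114


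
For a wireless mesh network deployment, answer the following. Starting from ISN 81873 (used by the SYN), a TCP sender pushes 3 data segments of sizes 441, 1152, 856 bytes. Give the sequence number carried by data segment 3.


The SYN occupies sequence number ISN = 81873, so the first data byte is ISN + 1 = 81874.
SEQ of data segment i = (ISN + 1) + sum of payload sizes of segments 1..i-1.
Segment 1: SEQ = 81874, payload = 441 bytes
Segment 2: SEQ = 82315, payload = 1152 bytes
Segment 3: SEQ = 83467, payload = 856 bytes
SEQ of segment 3 = 81874 + 441 + 1152 = 83467

83467


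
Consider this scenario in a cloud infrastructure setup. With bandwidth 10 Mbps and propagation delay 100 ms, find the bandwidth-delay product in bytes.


Given: bandwidth = 10 Mbps, delay = 100 ms
BDP in bits = 10 * 10^6 * 100 / 1000
BDP in bits = 1000000
BDP in bytes = 1000000 / 8 = 125000

125000


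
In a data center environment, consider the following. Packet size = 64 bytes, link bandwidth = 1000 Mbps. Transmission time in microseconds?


Given: packet = 64 bytes, bandwidth = 1000 Mbps
Packet in bits = 64 * 8 = 512 bits
Bandwidth = 1000 * 10^6 = 1000000000 bps
Time = 512 / 1000000000 seconds
Time in us = 512 * 10^6 / 1000000000 = 0.512

0.512


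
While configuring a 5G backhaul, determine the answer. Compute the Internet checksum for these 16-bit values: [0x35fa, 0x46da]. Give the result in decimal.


Given words: [0x35fa, 0x46da]
Step 1: Sum all words
Raw sum = 13818 + 18138 = 31956
One's complement = ~31956 & 0xFFFF = 33579

33579


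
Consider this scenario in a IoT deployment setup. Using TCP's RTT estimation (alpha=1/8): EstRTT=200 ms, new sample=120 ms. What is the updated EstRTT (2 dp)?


Given: EstRTT = 200 ms, SampleRTT = 120 ms, alpha = 1/8
New EstRTT = (1 - alpha) * EstRTT + alpha * SampleRTT
(7/8) * 200 = 175
(1/8) * 120 = 15
New EstRTT = 175 + 15 = 190 ms -> 190.00 ms (2 dp)

190.00


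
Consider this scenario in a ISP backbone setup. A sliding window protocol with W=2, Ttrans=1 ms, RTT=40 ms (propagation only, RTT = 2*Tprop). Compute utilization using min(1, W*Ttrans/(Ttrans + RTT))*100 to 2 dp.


Given: W = 2, Ttrans = 1 ms, RTT = 40 ms (= 2 * Tprop, Tprop = 20 ms)
Cycle time = Ttrans + RTT = 1 + 40 = 41 ms (first packet sent until its ACK returns)
W * Ttrans = 2 * 1 = 2 ms of sending per cycle
W * Ttrans / (Ttrans + RTT) = 2 / 41 = 0.048780
U = min(1, 0.048780) = 0.048780
U% = 4.88%

4.88


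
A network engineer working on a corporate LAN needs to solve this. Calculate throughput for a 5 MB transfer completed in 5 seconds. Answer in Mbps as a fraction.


Given: file = 5 MB, time = 5 s
File in Mb = 5 * 8 = 40 Mb
Throughput = 40 / 5 Mbps
Throughput = 8 Mbps

8


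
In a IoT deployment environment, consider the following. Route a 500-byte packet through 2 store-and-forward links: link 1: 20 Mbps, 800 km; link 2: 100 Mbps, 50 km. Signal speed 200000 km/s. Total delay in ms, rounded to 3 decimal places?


Packet = 500 bytes = 4000 bits. Store-and-forward: sum (t_trans + t_prop) per link.
Link 1: t_trans = 4000/(20*10^6) s = 0.2000 ms; t_prop = 800/200000 s = 4.0000 ms; subtotal = 4.2000 ms
Link 2: t_trans = 4000/(100*10^6) s = 0.0400 ms; t_prop = 50/200000 s = 0.2500 ms; subtotal = 0.2900 ms
End-to-end = 4.2000 + 0.2900 = 4.4900 ms -> 4.490 ms (3 dp)

4.490


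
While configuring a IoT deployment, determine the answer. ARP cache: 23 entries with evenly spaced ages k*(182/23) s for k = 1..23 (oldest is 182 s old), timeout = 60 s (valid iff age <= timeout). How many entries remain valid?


Ages are k * 182/23 s for k = 1..23 (spacing = 7.9130 s).
Entry k is valid iff k * 182/23 <= 60 iff k <= 23 * 60 / 182 = 7.5824
n_valid = floor(7.5824) = 7
(n_stale = 23 - 7 = 16)

7


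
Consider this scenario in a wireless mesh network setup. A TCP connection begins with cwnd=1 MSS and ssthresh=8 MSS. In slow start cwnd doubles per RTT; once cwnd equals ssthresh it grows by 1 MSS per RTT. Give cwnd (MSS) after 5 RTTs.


RTT 0: cwnd = 1 MSS (initial)
RTT 1: cwnd = 2 MSS (slow start, doubled)
RTT 2: cwnd = 4 MSS (slow start, doubled)
RTT 3: cwnd = 8 MSS (slow start, doubled)
RTT 4: cwnd = 9 MSS (congestion avoidance, +1)
RTT 5: cwnd = 10 MSS (congestion avoidance, +1)

10


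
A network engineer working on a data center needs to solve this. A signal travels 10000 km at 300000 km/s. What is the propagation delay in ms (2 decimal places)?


Given: distance = 10000 km, speed = 300000 km/s
Delay = distance / speed = 10000 / 300000 seconds
Delay in ms = 10000 * 1000 / 300000
Delay = 33.3333 ms
Rounded to 2 dp = 33.33 ms

33.33


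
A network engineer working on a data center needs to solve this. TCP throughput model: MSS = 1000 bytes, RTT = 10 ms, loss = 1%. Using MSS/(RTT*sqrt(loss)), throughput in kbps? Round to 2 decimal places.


Given: MSS = 1000 bytes, RTT = 10 ms, loss = 1%
RTT in seconds = 10 / 1000 = 0.01
Loss rate = 1% = 0.01
sqrt(loss) = sqrt(0.01) = 0.1
Throughput (bytes/s) = 1000 / (0.01 * 0.1) = 1000000.0000
Throughput (kbps) = 1000000.0000 * 8 / 1000 = 8000.000000 -> 8000.00 kbps (2 dp)

8000.00


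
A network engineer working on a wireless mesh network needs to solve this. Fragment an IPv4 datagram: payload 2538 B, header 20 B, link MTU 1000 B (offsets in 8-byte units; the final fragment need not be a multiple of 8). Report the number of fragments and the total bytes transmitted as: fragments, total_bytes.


Max data per non-final fragment = floor((MTU - header)/8)*8 = floor((1000 - 20)/8)*8 = floor(980/8)*8 = 976 B
Final fragment needs no 8-byte alignment: it can carry up to MTU - header = 980 B
Non-final fragments needed = ceil((payload - 980) / 976) = ceil(1558/976) = ceil(1.5963) = 2
Number of fragments = 2 + 1 = 3
Fragment sizes (data): 2 * 976 B + 586 B (last, 586 <= 980 OK)
Total bytes sent = payload + n_frags * header = 2538 + 3*20 = 2538 + 60 = 2598 B

3, 2598


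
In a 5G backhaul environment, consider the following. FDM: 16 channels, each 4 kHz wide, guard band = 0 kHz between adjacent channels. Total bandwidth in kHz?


Given: 16 channels, 4 kHz each, guard = 0 kHz
Channel bandwidth = 16 * 4 = 64 kHz
Guard bands = 15 gaps * 0 kHz = 0 kHz
Total = 64 + 0 = 64 kHz

64


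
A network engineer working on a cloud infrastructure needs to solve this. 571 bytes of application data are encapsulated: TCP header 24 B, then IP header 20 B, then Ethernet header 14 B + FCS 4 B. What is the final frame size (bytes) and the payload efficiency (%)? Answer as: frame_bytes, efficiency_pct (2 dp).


TCP segment = 571 + 24 = 595 B
IP packet = 595 + 20 = 615 B
Ethernet frame = 615 + 14 + 4 = 633 B
Efficiency = app / frame = 571 / 633 = 0.902054 = 90.2054% -> 90.21% (2 dp)

633, 90.21


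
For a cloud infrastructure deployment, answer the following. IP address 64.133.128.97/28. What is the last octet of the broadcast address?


Given: IP = 64.133.128.97, prefix = /28
Host bits = 32 - 28 = 4
Network last octet = 97 AND mask = 96
Host part size = 2^4 - 1 = 15
Broadcast last octet = 96 OR 15 = 111

111


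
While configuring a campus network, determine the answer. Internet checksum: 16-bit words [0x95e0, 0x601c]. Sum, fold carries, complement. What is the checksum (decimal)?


Given words: [0x95e0, 0x601c]
Step 1: Sum all words
Raw sum = 38368 + 24604 = 62972
One's complement = ~62972 & 0xFFFF = 2563

2563


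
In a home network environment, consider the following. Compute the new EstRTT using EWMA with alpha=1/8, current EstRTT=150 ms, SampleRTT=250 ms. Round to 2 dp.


Given: EstRTT = 150 ms, SampleRTT = 250 ms, alpha = 1/8
New EstRTT = (1 - alpha) * EstRTT + alpha * SampleRTT
(7/8) * 150 = 131.25
(1/8) * 250 = 31.25
New EstRTT = 131.25 + 31.25 = 162.5 ms -> 162.50 ms (2 dp)

162.50


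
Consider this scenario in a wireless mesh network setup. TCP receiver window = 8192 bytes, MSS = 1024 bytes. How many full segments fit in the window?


Given: RWND = 8192 bytes, MSS = 1024 bytes
Full segments = floor(RWND / MSS)
Full segments = floor(8192 / 1024)
Full segments = floor(8.0) = 8

8


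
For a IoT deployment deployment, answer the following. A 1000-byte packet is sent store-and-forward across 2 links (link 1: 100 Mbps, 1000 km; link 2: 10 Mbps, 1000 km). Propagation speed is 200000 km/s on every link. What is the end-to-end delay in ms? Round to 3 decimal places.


Packet = 1000 bytes = 8000 bits. Store-and-forward: sum (t_trans + t_prop) per link.
Link 1: t_trans = 8000/(100*10^6) s = 0.0800 ms; t_prop = 1000/200000 s = 5.0000 ms; subtotal = 5.0800 ms
Link 2: t_trans = 8000/(10*10^6) s = 0.8000 ms; t_prop = 1000/200000 s = 5.0000 ms; subtotal = 5.8000 ms
End-to-end = 5.0800 + 5.8000 = 10.8800 ms -> 10.880 ms (3 dp)

10.880


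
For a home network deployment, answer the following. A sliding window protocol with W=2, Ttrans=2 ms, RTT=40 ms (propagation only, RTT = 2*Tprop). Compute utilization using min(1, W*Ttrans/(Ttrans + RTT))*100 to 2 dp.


Given: W = 2, Ttrans = 2 ms, RTT = 40 ms (= 2 * Tprop, Tprop = 20 ms)
Cycle time = Ttrans + RTT = 2 + 40 = 42 ms (first packet sent until its ACK returns)
W * Ttrans = 2 * 2 = 4 ms of sending per cycle
W * Ttrans / (Ttrans + RTT) = 4 / 42 = 0.095238
U = min(1, 0.095238) = 0.095238
U% = 9.52%

9.52


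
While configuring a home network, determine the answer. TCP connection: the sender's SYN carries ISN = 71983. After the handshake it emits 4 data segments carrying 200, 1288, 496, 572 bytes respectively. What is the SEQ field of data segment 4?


The SYN occupies sequence number ISN = 71983, so the first data byte is ISN + 1 = 71984.
SEQ of data segment i = (ISN + 1) + sum of payload sizes of segments 1..i-1.
Segment 1: SEQ = 71984, payload = 200 bytes
Segment 2: SEQ = 72184, payload = 1288 bytes
Segment 3: SEQ = 73472, payload = 496 bytes
Segment 4: SEQ = 73968, payload = 572 bytes
SEQ of segment 4 = 71984 + 200 + 1288 + 496 = 73968

73968


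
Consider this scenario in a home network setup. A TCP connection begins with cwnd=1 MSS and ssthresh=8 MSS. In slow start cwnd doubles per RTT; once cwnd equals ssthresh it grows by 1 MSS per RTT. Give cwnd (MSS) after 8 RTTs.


RTT 0: cwnd = 1 MSS (initial)
RTT 1: cwnd = 2 MSS (slow start, doubled)
RTT 2: cwnd = 4 MSS (slow start, doubled)
RTT 3: cwnd = 8 MSS (slow start, doubled)
RTT 4: cwnd = 9 MSS (congestion avoidance, +1)
RTT 5: cwnd = 10 MSS (congestion avoidance, +1)
RTT 6: cwnd = 11 MSS (congestion avoidance, +1)
RTT 7: cwnd = 12 MSS (congestion avoidance, +1)
RTT 8: cwnd = 13 MSS (congestion avoidance, +1)

13


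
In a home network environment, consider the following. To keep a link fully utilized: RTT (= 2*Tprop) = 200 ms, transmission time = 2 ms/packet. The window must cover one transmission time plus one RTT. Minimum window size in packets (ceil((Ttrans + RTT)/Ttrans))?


Given: Ttrans = 2 ms, RTT = 200 ms (= 2 * Tprop, Tprop = 100 ms)
Time until first ACK returns = Ttrans + RTT = 2 + 200 = 202 ms
Need W * Ttrans >= Ttrans + RTT  ->  W >= (Ttrans + RTT) / Ttrans
(Ttrans + RTT) / Ttrans = 202 / 2 = 101
W_min = ceil(101) = 101

101


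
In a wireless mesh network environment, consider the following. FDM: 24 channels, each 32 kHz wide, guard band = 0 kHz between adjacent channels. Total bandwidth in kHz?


Given: 24 channels, 32 kHz each, guard = 0 kHz
Channel bandwidth = 24 * 32 = 768 kHz
Guard bands = 23 gaps * 0 kHz = 0 kHz
Total = 768 + 0 = 768 kHz

768


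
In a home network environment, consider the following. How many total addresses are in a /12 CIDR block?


Given: CIDR prefix /12
Host bits = 32 - 12 = 20
Total addresses = 2^20 = 1048576

1048576


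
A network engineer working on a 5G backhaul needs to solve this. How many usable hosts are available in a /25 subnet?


Given: subnet mask /25
Host bits = 32 - 25 = 7
Total addresses = 2^7 = 128
Usable hosts = 128 - 2 (network + broadcast) = 126

126


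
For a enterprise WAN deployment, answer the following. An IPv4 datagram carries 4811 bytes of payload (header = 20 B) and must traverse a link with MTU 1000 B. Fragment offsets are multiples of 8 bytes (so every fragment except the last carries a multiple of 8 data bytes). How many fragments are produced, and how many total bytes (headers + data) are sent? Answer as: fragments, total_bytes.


Max data per non-final fragment = floor((MTU - header)/8)*8 = floor((1000 - 20)/8)*8 = floor(980/8)*8 = 976 B
Final fragment needs no 8-byte alignment: it can carry up to MTU - header = 980 B
Non-final fragments needed = ceil((payload - 980) / 976) = ceil(3831/976) = ceil(3.9252) = 4
Number of fragments = 4 + 1 = 5
Fragment sizes (data): 4 * 976 B + 907 B (last, 907 <= 980 OK)
Total bytes sent = payload + n_frags * header = 4811 + 5*20 = 4811 + 100 = 4911 B

5, 4911


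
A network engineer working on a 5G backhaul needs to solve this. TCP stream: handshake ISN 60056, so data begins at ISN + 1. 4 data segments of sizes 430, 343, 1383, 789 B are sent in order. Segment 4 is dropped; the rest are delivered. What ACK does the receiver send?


SYN uses sequence number 60056; first data byte = ISN + 1 = 60057.
Segment 1: SEQ = 60057, len = 430 B, covers [60057, 60486]
Segment 2: SEQ = 60487, len = 343 B, covers [60487, 60829]
Segment 3: SEQ = 60830, len = 1383 B, covers [60830, 62212]
Segment 4: SEQ = 62213, len = 789 B, covers [62213, 63001] [LOST]
In-order data received: bytes [60057, 62212] (segments 1..3).
Segment 4 missing -> gap begins at byte 62213.
Cumulative ACK = next expected in-order byte = 60057 + 430 + 343 + 1383 = 62213

62213


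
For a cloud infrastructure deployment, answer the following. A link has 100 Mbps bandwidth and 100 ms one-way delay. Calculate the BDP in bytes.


Given: bandwidth = 100 Mbps, delay = 100 ms
BDP in bits = 100 * 10^6 * 100 / 1000
BDP in bits = 10000000
BDP in bytes = 10000000 / 8 = 1250000

1250000


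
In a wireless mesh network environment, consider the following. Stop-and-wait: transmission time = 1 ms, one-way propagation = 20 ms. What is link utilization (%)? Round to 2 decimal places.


Given: Ttrans = 1 ms, Tprop = 20 ms
RTT = 2 * Tprop = 2 * 20 = 40 ms
U = Ttrans / (Ttrans + RTT)
U = 1 / (1 + 40)
U = 1 / 41 = 0.02439
U% = 2.44%

2.44


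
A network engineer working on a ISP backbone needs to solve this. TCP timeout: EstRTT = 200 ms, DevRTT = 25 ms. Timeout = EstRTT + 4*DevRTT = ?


Given: EstRTT = 200 ms, DevRTT = 25 ms
Timeout = EstRTT + 4 * DevRTT
4 * DevRTT = 4 * 25 = 100
Timeout = 200 + 100 = 300 ms

300


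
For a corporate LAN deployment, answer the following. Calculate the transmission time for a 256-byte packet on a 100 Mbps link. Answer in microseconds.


Given: packet = 256 bytes, bandwidth = 100 Mbps
Packet in bits = 256 * 8 = 2048 bits
Bandwidth = 100 * 10^6 = 100000000 bps
Time = 2048 / 100000000 seconds
Time in us = 2048 * 10^6 / 100000000 = 20.48

20.48


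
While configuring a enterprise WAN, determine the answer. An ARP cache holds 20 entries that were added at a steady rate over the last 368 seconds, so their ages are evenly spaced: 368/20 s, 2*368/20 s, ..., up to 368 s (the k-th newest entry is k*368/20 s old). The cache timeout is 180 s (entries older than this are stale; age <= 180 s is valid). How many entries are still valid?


Ages are k * 368/20 s for k = 1..20 (spacing = 18.4000 s).
Entry k is valid iff k * 368/20 <= 180 iff k <= 20 * 180 / 368 = 9.7826
n_valid = floor(9.7826) = 9
(n_stale = 20 - 9 = 11)

9


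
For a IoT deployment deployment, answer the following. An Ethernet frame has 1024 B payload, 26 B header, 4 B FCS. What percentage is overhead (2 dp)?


Given: payload = 1024 B, header = 26 B, trailer = 4 B
Overhead bytes = header + trailer = 26 + 4 = 30
Total frame = payload + overhead = 1024 + 30 = 1054
Overhead % = 30 / 1054 * 100 = 2.8463% -> 2.85% (2 dp)

2.85


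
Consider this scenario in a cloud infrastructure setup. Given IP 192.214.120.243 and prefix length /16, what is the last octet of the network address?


Given: IP = 192.214.120.243, prefix = /16
Subnet mask = 255.255.0.0
Last octet of IP: 243
Last octet of mask: 0
Network last octet = 243 AND 0 = 0

0


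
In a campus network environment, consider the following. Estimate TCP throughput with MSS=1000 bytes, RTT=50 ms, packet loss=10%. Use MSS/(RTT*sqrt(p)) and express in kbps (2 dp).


Given: MSS = 1000 bytes, RTT = 50 ms, loss = 10%
RTT in seconds = 50 / 1000 = 0.05
Loss rate = 10% = 0.1
sqrt(loss) = sqrt(0.1) = 0.316227766017
Throughput (bytes/s) = 1000 / (0.05 * 0.316227766017) = 63245.5532
Throughput (kbps) = 63245.5532 * 8 / 1000 = 505.964426 -> 505.96 kbps (2 dp)

505.96


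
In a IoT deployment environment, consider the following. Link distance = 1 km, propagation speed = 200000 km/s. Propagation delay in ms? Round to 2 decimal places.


Given: distance = 1 km, speed = 200000 km/s
Delay = distance / speed = 1 / 200000 seconds
Delay in ms = 1 * 1000 / 200000
Delay = 0.0050 ms
Rounded to 2 dp = 0.01 ms

0.01


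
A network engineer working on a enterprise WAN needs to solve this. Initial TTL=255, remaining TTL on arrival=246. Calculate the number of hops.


Given: initial TTL = 255, received TTL = 246
Hops = initial TTL - received TTL
Hops = 255 - 246 = 9

9


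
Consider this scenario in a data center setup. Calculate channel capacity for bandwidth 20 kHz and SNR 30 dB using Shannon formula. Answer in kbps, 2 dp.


Given: B = 20 kHz, SNR = 30 dB
SNR linear = 10^(30/10) = 1000
1 + SNR = 1001
log2(1001) = 9.9672262588
C = 20 * 1000 * 9.9672262588 = 199344.5252 bps
C = 199.344525 kbps -> 199.34 kbps (2 dp)

199.34


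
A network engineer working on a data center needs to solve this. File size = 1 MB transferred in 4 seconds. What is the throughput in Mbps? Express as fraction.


Given: file = 1 MB, time = 4 s
File in Mb = 1 * 8 = 8 Mb
Throughput = 8 / 4 Mbps
Throughput = 2 Mbps

2


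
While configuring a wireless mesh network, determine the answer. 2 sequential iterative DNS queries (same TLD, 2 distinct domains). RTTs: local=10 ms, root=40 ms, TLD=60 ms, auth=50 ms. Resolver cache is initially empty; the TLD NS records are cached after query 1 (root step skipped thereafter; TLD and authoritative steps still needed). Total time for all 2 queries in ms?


Lookup 1 (cold cache): local + root + TLD + auth = 10 + 40 + 60 + 50 = 160 ms
Lookups 2..2 (TLD NS cached -> skip root; new domain -> still ask TLD and auth): local + TLD + auth = 10 + 60 + 50 = 120 ms each
Remaining 1 lookups: 1 * 120 = 120 ms
Total = 160 + 120 = 280 ms

280


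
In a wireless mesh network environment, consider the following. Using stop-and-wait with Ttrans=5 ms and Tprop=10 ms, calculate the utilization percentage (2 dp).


Given: Ttrans = 5 ms, Tprop = 10 ms
RTT = 2 * Tprop = 2 * 10 = 20 ms
U = Ttrans / (Ttrans + RTT)
U = 5 / (5 + 20)
U = 5 / 25 = 0.2
U% = 20.00%

20.00


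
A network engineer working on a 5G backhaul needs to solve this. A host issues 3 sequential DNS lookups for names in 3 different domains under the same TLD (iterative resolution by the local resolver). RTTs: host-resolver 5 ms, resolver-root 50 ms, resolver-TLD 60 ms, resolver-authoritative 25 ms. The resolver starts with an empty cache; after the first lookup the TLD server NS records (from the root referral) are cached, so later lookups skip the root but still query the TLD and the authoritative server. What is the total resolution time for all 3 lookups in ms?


Lookup 1 (cold cache): local + root + TLD + auth = 5 + 50 + 60 + 25 = 140 ms
Lookups 2..3 (TLD NS cached -> skip root; new domain -> still ask TLD and auth): local + TLD + auth = 5 + 60 + 25 = 90 ms each
Remaining 2 lookups: 2 * 90 = 180 ms
Total = 140 + 180 = 320 ms

320


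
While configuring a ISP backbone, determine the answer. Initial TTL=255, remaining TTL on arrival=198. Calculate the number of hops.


Given: initial TTL = 255, received TTL = 198
Hops = initial TTL - received TTL
Hops = 255 - 198 = 57

57


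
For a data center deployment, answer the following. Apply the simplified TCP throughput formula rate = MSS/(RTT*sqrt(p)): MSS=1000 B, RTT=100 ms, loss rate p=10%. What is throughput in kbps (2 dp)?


Given: MSS = 1000 bytes, RTT = 100 ms, loss = 10%
RTT in seconds = 100 / 1000 = 0.1
Loss rate = 10% = 0.1
sqrt(loss) = sqrt(0.1) = 0.316227766017
Throughput (bytes/s) = 1000 / (0.1 * 0.316227766017) = 31622.7766
Throughput (kbps) = 31622.7766 * 8 / 1000 = 252.982213 -> 252.98 kbps (2 dp)

252.98


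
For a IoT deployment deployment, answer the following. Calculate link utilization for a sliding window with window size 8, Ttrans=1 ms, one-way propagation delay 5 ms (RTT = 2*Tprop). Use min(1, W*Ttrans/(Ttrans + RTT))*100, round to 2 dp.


Given: W = 8, Ttrans = 1 ms, RTT = 10 ms (= 2 * Tprop, Tprop = 5 ms)
Cycle time = Ttrans + RTT = 1 + 10 = 11 ms (first packet sent until its ACK returns)
W * Ttrans = 8 * 1 = 8 ms of sending per cycle
W * Ttrans / (Ttrans + RTT) = 8 / 11 = 0.727273
U = min(1, 0.727273) = 0.727273
U% = 72.73%

72.73


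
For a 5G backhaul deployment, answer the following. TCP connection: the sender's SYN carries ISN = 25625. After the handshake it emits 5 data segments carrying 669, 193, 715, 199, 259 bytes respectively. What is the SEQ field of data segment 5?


The SYN occupies sequence number ISN = 25625, so the first data byte is ISN + 1 = 25626.
SEQ of data segment i = (ISN + 1) + sum of payload sizes of segments 1..i-1.
Segment 1: SEQ = 25626, payload = 669 bytes
Segment 2: SEQ = 26295, payload = 193 bytes
Segment 3: SEQ = 26488, payload = 715 bytes
Segment 4: SEQ = 27203, payload = 199 bytes
Segment 5: SEQ = 27402, payload = 259 bytes
SEQ of segment 5 = 25626 + 669 + 193 + 715 + 199 = 27402

27402


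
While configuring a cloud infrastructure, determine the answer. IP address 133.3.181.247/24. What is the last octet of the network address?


Given: IP = 133.3.181.247, prefix = /24
Subnet mask = 255.255.255.0
Last octet of IP: 247
Last octet of mask: 0
Network last octet = 247 AND 0 = 0

0


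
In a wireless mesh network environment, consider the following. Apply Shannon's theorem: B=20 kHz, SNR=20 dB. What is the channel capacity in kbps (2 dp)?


Given: B = 20 kHz, SNR = 20 dB
SNR linear = 10^(20/10) = 100
1 + SNR = 101
log2(101) = 6.6582114828
C = 20 * 1000 * 6.6582114828 = 133164.2297 bps
C = 133.164230 kbps -> 133.16 kbps (2 dp)

133.16


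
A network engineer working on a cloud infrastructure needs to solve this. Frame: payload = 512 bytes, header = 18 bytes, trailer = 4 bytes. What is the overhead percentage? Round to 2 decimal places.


Given: payload = 512 B, header = 18 B, trailer = 4 B
Overhead bytes = header + trailer = 18 + 4 = 22
Total frame = payload + overhead = 512 + 22 = 534
Overhead % = 22 / 534 * 100 = 4.1199% -> 4.12% (2 dp)

4.12


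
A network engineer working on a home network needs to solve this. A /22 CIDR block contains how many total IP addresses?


Given: CIDR prefix /22
Host bits = 32 - 22 = 10
Total addresses = 2^10 = 1024

1024


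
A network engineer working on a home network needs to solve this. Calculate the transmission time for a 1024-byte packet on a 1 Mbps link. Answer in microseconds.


Given: packet = 1024 bytes, bandwidth = 1 Mbps
Packet in bits = 1024 * 8 = 8192 bits
Bandwidth = 1 * 10^6 = 1000000 bps
Time = 8192 / 1000000 seconds
Time in us = 8192 * 10^6 / 1000000 = 8192

8192


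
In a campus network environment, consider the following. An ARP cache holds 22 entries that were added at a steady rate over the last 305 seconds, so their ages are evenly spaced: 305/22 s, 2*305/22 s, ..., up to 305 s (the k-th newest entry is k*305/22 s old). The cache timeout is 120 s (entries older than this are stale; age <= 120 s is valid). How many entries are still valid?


Ages are k * 305/22 s for k = 1..22 (spacing = 13.8636 s).
Entry k is valid iff k * 305/22 <= 120 iff k <= 22 * 120 / 305 = 8.6557
n_valid = floor(8.6557) = 8
(n_stale = 22 - 8 = 14)

8


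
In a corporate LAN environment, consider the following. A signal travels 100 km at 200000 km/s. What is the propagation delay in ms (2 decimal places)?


Given: distance = 100 km, speed = 200000 km/s
Delay = distance / speed = 100 / 200000 seconds
Delay in ms = 100 * 1000 / 200000
Delay = 0.5000 ms
Rounded to 2 dp = 0.50 ms

0.50


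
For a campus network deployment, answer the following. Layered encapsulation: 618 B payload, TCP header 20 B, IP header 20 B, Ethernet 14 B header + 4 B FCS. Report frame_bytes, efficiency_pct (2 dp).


TCP segment = 618 + 20 = 638 B
IP packet = 638 + 20 = 658 B
Ethernet frame = 658 + 14 + 4 = 676 B
Efficiency = app / frame = 618 / 676 = 0.914201 = 91.4201% -> 91.42% (2 dp)

676, 91.42


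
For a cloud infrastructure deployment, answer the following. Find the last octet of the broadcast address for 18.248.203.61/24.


Given: IP = 18.248.203.61, prefix = /24
Host bits = 32 - 24 = 8
Network last octet = 61 AND mask = 0
Host part size = 2^8 - 1 = 255
Broadcast last octet = 0 OR 255 = 255

255


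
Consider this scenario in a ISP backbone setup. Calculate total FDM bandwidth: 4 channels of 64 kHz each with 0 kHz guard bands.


Given: 4 channels, 64 kHz each, guard = 0 kHz
Channel bandwidth = 4 * 64 = 256 kHz
Guard bands = 3 gaps * 0 kHz = 0 kHz
Total = 256 + 0 = 256 kHz

256


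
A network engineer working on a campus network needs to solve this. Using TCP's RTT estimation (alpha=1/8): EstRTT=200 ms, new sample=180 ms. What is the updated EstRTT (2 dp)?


Given: EstRTT = 200 ms, SampleRTT = 180 ms, alpha = 1/8
New EstRTT = (1 - alpha) * EstRTT + alpha * SampleRTT
(7/8) * 200 = 175
(1/8) * 180 = 22.5
New EstRTT = 175 + 22.5 = 197.5 ms -> 197.50 ms (2 dp)

197.50


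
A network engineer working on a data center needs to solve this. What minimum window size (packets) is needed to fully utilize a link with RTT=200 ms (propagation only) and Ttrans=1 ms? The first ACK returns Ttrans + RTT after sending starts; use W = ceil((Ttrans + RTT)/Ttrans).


Given: Ttrans = 1 ms, RTT = 200 ms (= 2 * Tprop, Tprop = 100 ms)
Time until first ACK returns = Ttrans + RTT = 1 + 200 = 201 ms
Need W * Ttrans >= Ttrans + RTT  ->  W >= (Ttrans + RTT) / Ttrans
(Ttrans + RTT) / Ttrans = 201 / 1 = 201
W_min = ceil(201) = 201

201
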